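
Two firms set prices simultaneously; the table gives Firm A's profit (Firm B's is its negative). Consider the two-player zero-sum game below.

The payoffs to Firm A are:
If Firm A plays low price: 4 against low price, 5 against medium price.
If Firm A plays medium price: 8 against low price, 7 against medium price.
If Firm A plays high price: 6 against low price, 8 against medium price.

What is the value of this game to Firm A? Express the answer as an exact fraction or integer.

22/3

Row low price is strictly dominated by row high price, so Firm A never plays it.
The remaining 2×2 game on (medium price, high price) × (low price, medium price) has no saddle point. Let Firm A play medium price with probability p; indifference gives 8p + 6(1−p) = 7p + 8(1−p), so p = 2/3.
Similarly Firm B's optimal q on low price is 1/3, and the value is 8·(1/3) + (7)·(2/3) = 22/3.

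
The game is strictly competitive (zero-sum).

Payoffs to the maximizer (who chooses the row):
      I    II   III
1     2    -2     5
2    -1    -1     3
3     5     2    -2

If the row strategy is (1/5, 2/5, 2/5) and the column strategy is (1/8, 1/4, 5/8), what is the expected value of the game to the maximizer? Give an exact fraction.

Against (1/8, 1/4, 5/8), each row's expected payoff is 1: 23/8; 2: 3/2; 3: -1/8.
Taking the (1/5, 2/5, 2/5)-weighted average: (1/5)·(23/8) + (2/5)·(3/2) + (2/5)·(-1/8) = 9/8.

9/8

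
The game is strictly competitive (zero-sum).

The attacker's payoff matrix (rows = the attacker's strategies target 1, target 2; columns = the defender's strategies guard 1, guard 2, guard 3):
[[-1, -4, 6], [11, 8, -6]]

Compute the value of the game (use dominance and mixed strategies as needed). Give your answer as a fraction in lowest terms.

Column guard 1 is strictly dominated by guard 2 for the defender (it gives the attacker more in every row).
The remaining 2×2 game on (target 1, target 2) × (guard 2, guard 3) has no saddle point. Let the attacker play target 1 with probability p; indifference gives −4p + 8(1−p) = 6p − 6(1−p), so p = 7/12.
Similarly the defender's optimal q on guard 2 is 1/2, and the value is -4·(1/2) + (6)·(1/2) = 1.

1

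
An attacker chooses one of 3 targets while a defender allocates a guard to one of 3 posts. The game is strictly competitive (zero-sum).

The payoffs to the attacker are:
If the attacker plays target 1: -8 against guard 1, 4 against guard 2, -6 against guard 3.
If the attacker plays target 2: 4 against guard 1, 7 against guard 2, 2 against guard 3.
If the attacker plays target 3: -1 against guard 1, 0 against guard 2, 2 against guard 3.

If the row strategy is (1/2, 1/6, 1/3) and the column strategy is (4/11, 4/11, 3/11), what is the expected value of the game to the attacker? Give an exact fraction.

Against (4/11, 4/11, 3/11), each row's expected payoff is target 1: -34/11; target 2: 50/11; target 3: 2/11.
Taking the (1/2, 1/6, 1/3)-weighted average: (1/2)·(-34/11) + (1/6)·(50/11) + (1/3)·(2/11) = -8/11.

-8/11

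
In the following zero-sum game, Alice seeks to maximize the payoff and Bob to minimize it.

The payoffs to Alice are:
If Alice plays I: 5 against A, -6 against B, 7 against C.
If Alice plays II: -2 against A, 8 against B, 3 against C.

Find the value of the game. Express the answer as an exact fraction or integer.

Column C is strictly dominated by A for Bob (it gives Alice more in every row).
The remaining 2×2 game on (I, II) × (A, B) has no saddle point. Let Alice play I with probability p; indifference gives 5p − 2(1−p) = −6p + 8(1−p), so p = 10/21.
Similarly Bob's optimal q on A is 2/3, and the value is 5·(2/3) + (-6)·(1/3) = 4/3.

4/3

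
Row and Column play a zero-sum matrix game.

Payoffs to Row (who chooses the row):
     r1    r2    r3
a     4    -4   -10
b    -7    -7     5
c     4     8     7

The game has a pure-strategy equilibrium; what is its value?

4

Row minima: -10, -7, 4 → Row's maximin is 4.
Column maxima: 4, 8, 7 → Column's minimax is 4.
They coincide at (c, r1), so the value is 4.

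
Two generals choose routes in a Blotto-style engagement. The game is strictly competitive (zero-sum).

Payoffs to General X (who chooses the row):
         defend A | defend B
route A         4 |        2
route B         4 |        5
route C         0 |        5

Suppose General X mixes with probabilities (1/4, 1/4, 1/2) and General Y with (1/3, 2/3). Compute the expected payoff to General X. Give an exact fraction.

7/2

Against (1/3, 2/3), each row's expected payoff is route A: 8/3; route B: 14/3; route C: 10/3.
Taking the (1/4, 1/4, 1/2)-weighted average: (1/4)·(8/3) + (1/4)·(14/3) + (1/2)·(10/3) = 7/2.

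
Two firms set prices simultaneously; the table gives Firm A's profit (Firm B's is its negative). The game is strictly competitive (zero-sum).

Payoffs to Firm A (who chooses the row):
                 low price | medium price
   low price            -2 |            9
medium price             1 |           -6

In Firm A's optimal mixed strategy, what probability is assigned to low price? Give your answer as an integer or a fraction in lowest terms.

Row minima are -2 and -6, so Firm A's maximin is -2; column maxima are 1 and 9, so Firm B's minimax is 1. These differ, so the equilibrium is in mixed strategies.
Let Firm A play low price with probability p. Firm B is indifferent when −2p + (1−p) = 9p − 6(1−p), giving p = 7/18.

7/18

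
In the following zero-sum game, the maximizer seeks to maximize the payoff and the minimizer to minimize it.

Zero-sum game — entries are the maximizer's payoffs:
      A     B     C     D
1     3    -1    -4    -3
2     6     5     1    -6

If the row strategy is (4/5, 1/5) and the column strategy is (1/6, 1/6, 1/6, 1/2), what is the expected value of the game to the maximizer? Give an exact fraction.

Against (1/6, 1/6, 1/6, 1/2), each row's expected payoff is 1: -11/6; 2: -1.
Taking the (4/5, 1/5)-weighted average: (4/5)·(-11/6) + (1/5)·(-1) = -5/3.

-5/3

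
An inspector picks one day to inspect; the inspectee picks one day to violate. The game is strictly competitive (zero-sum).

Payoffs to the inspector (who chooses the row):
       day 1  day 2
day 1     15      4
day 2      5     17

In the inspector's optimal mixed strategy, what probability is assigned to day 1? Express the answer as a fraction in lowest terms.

Row minima are 4 and 5, so the inspector's maximin is 5; column maxima are 15 and 17, so the inspectee's minimax is 15. These differ, so the equilibrium is in mixed strategies.
Let the inspector play day 1 with probability p. The inspectee is indifferent when 15p + 5(1−p) = 4p + 17(1−p), giving p = 12/23.

12/23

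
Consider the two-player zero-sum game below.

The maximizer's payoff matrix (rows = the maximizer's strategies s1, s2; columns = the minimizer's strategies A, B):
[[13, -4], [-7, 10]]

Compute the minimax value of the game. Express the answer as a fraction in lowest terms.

3

Row minima are -4 and -7, so the maximizer's maximin is -4; column maxima are 13 and 10, so the minimizer's minimax is 10. These differ, so the equilibrium is in mixed strategies.
Let the maximizer play s1 with probability p. The minimizer is indifferent when 13p − 7(1−p) = −4p + 10(1−p), giving p = 1/2.
Let the minimizer play A with probability q. The maximizer is indifferent when 13q − 4(1−q) = −7q + 10(1−q), giving q = 7/17.
The value is 13·(7/17) + (-4)·(10/17) = 3.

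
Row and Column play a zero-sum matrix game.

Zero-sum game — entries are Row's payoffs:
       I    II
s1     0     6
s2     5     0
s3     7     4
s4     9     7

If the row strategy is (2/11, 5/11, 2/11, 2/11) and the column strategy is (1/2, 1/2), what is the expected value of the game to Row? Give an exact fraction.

91/22

Against (1/2, 1/2), each row's expected payoff is s1: 3; s2: 5/2; s3: 11/2; s4: 8.
Taking the (2/11, 5/11, 2/11, 2/11)-weighted average: (2/11)·(3) + (5/11)·(5/2) + (2/11)·(11/2) + (2/11)·(8) = 91/22.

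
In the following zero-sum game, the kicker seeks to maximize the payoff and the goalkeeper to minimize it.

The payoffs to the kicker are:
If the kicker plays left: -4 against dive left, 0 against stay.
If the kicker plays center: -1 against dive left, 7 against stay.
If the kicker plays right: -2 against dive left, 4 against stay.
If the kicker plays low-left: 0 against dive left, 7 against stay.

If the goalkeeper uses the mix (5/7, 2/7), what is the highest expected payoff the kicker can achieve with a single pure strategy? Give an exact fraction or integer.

2

left: (-4)·(5/7) + (0)·(2/7) = -20/7.
center: (-1)·(5/7) + (7)·(2/7) = 9/7.
right: (-2)·(5/7) + (4)·(2/7) = -2/7.
low-left: (0)·(5/7) + (7)·(2/7) = 2.
The best pure response is low-left with expected payoff 2.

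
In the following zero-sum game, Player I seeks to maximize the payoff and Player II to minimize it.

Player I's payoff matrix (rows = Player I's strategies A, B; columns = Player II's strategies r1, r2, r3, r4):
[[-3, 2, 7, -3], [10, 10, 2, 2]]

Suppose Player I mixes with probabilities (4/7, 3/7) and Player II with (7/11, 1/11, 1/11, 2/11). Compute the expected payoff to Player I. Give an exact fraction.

186/77

Against (7/11, 1/11, 1/11, 2/11), each row's expected payoff is A: -18/11; B: 86/11.
Taking the (4/7, 3/7)-weighted average: (4/7)·(-18/11) + (3/7)·(86/11) = 186/77.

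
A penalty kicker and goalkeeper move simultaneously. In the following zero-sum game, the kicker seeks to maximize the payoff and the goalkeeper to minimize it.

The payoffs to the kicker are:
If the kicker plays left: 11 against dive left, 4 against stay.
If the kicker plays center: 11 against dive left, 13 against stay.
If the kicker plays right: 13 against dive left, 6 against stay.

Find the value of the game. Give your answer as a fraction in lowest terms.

103/9

Row left is strictly dominated by row right, so the kicker never plays it.
The remaining 2×2 game on (center, right) × (dive left, stay) has no saddle point. Let the kicker play center with probability p; indifference gives 11p + 13(1−p) = 13p + 6(1−p), so p = 7/9.
Similarly the goalkeeper's optimal q on dive left is 7/9, and the value is 11·(7/9) + (13)·(2/9) = 103/9.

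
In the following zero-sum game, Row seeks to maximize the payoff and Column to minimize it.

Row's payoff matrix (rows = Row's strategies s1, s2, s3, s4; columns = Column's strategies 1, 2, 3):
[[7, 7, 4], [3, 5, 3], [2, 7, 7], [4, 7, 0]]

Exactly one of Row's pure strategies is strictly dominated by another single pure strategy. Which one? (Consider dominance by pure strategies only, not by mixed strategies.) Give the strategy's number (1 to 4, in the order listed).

2

Compare s2 with s1: 7 > 3, 7 > 5, 4 > 3.
So s1 strictly dominates s2 for Row; s2 is strictly dominated.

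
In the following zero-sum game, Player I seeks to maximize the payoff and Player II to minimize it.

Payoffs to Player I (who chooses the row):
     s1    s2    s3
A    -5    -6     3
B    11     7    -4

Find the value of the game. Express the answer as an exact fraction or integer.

Column s1 is strictly dominated by s2 for Player II (it gives Player I more in every row).
The remaining 2×2 game on (A, B) × (s2, s3) has no saddle point. Let Player I play A with probability p; indifference gives −6p + 7(1−p) = 3p − 4(1−p), so p = 11/20.
Similarly Player II's optimal q on s2 is 7/20, and the value is -6·(7/20) + (3)·(13/20) = -3/20.

-3/20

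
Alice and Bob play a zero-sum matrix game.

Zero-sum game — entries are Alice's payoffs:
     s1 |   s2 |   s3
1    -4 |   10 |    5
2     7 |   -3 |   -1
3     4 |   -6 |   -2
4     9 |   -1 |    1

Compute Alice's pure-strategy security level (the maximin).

-1

The worst-case payoff for each row is 1: -4, 2: -3, 3: -6, 4: -1.
The best of these is -1.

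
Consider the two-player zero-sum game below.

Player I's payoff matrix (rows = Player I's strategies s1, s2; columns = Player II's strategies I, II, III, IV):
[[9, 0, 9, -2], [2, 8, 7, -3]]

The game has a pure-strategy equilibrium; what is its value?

-2

Row minima: -2, -3 → Player I's maximin is -2.
Column maxima: 9, 8, 9, -2 → Player II's minimax is -2.
They coincide at (s1, IV), so the value is -2.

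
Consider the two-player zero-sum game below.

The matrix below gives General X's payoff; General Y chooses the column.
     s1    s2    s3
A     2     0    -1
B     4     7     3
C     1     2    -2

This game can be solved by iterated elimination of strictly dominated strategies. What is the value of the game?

Column s1 is strictly dominated by s3 for General Y (-1<2, 3<4, -2<1); eliminate s1.
Column s2 is strictly dominated by s3 for General Y (-1<0, 3<7, -2<2); eliminate s2.
Row A is strictly dominated by row B (3>-1); eliminate A.
Row C is strictly dominated by row B (3>-2); eliminate C.
Only (B, s3) remains, with payoff 3.

3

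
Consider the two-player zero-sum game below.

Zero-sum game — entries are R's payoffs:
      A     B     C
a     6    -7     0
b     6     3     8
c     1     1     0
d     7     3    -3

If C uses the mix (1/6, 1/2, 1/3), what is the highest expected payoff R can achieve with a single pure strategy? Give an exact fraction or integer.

31/6

a: (6)·(1/6) + (-7)·(1/2) + (0)·(1/3) = -5/2.
b: (6)·(1/6) + (3)·(1/2) + (8)·(1/3) = 31/6.
c: (1)·(1/6) + (1)·(1/2) + (0)·(1/3) = 2/3.
d: (7)·(1/6) + (3)·(1/2) + (-3)·(1/3) = 5/3.
The best pure response is b with expected payoff 31/6.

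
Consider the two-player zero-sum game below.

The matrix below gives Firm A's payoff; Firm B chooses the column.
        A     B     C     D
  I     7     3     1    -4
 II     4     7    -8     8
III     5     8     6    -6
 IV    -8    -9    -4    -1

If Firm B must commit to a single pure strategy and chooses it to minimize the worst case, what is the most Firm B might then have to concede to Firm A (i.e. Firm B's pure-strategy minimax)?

The worst case (largest entry) in each column is A: 7, B: 8, C: 6, D: 8.
The best (smallest) of these is 6.

6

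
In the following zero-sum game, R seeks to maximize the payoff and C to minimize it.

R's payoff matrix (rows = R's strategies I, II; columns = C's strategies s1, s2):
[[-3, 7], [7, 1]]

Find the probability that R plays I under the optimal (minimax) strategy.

3/8

Row minima are -3 and 1, so R's maximin is 1; column maxima are 7 and 7, so C's minimax is 7. These differ, so the equilibrium is in mixed strategies.
Let R play I with probability p. C is indifferent when −3p + 7(1−p) = 7p + (1−p), giving p = 3/8.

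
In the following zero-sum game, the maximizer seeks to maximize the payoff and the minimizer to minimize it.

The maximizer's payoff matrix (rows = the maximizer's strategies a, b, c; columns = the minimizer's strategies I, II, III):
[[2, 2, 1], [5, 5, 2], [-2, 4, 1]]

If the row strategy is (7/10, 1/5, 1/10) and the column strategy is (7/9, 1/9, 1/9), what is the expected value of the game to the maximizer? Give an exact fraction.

97/45

Against (7/9, 1/9, 1/9), each row's expected payoff is a: 17/9; b: 14/3; c: -1.
Taking the (7/10, 1/5, 1/10)-weighted average: (7/10)·(17/9) + (1/5)·(14/3) + (1/10)·(-1) = 97/45.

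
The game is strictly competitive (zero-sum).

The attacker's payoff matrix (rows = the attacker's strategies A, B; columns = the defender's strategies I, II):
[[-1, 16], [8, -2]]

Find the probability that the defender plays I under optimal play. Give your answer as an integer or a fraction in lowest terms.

2/3

Row minima are -1 and -2, so the attacker's maximin is -1; column maxima are 8 and 16, so the defender's minimax is 8. These differ, so the equilibrium is in mixed strategies.
Let the defender play I with probability q. The attacker is indifferent when −q + 16(1−q) = 8q − 2(1−q), giving q = 2/3.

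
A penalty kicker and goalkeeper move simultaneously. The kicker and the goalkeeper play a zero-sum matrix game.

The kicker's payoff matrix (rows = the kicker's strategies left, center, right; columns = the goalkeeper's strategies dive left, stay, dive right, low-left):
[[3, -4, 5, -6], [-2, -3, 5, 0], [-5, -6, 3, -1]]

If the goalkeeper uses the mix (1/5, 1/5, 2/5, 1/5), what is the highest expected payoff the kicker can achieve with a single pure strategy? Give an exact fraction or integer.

left: (3)·(1/5) + (-4)·(1/5) + (5)·(2/5) + (-6)·(1/5) = 3/5.
center: (-2)·(1/5) + (-3)·(1/5) + (5)·(2/5) + (0)·(1/5) = 1.
right: (-5)·(1/5) + (-6)·(1/5) + (3)·(2/5) + (-1)·(1/5) = -6/5.
The best pure response is center with expected payoff 1.

1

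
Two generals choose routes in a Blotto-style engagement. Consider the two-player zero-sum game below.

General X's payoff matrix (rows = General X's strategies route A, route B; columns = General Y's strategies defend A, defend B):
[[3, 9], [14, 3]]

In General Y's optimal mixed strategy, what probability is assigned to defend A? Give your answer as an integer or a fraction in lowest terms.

6/17

Row minima are 3 and 3, so General X's maximin is 3; column maxima are 14 and 9, so General Y's minimax is 9. These differ, so the equilibrium is in mixed strategies.
Let General Y play defend A with probability q. General X is indifferent when 3q + 9(1−q) = 14q + 3(1−q), giving q = 6/17.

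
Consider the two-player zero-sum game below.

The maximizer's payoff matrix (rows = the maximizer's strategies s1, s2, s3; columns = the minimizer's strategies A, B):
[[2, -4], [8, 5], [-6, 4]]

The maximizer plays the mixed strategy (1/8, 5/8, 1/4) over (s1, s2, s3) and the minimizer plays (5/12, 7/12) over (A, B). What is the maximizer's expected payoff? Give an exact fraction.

Against (5/12, 7/12), each row's expected payoff is s1: -3/2; s2: 25/4; s3: -1/6.
Taking the (1/8, 5/8, 1/4)-weighted average: (1/8)·(-3/2) + (5/8)·(25/4) + (1/4)·(-1/6) = 353/96.

353/96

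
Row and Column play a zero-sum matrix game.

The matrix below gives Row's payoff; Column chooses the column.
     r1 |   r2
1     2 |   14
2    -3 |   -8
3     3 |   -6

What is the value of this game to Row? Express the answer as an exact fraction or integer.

18/7

Row 2 is strictly dominated by row 3, so Row never plays it.
The remaining 2×2 game on (1, 3) × (r1, r2) has no saddle point. Let Row play 1 with probability p; indifference gives 2p + 3(1−p) = 14p − 6(1−p), so p = 3/7.
Similarly Column's optimal q on r1 is 20/21, and the value is 2·(20/21) + (14)·(1/21) = 18/7.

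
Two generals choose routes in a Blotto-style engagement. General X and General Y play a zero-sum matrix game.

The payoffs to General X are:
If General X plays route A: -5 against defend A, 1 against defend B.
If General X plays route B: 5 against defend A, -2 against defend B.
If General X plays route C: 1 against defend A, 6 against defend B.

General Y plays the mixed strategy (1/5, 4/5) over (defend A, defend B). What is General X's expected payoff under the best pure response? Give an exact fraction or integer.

5

route A: (-5)·(1/5) + (1)·(4/5) = -1/5.
route B: (5)·(1/5) + (-2)·(4/5) = -3/5.
route C: (1)·(1/5) + (6)·(4/5) = 5.
The best pure response is route C with expected payoff 5.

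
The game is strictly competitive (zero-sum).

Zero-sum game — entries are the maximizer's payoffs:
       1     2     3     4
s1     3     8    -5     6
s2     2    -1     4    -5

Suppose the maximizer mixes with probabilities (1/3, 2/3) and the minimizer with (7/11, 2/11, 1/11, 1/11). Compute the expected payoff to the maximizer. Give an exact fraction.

Against (7/11, 2/11, 1/11, 1/11), each row's expected payoff is s1: 38/11; s2: 1.
Taking the (1/3, 2/3)-weighted average: (1/3)·(38/11) + (2/3)·(1) = 20/11.

20/11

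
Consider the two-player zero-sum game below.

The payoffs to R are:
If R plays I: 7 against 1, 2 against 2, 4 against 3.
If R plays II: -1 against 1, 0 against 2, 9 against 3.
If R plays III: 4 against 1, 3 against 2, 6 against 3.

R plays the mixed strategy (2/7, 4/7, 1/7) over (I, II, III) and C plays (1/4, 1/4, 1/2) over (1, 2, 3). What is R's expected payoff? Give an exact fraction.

Against (1/4, 1/4, 1/2), each row's expected payoff is I: 17/4; II: 17/4; III: 19/4.
Taking the (2/7, 4/7, 1/7)-weighted average: (2/7)·(17/4) + (4/7)·(17/4) + (1/7)·(19/4) = 121/28.

121/28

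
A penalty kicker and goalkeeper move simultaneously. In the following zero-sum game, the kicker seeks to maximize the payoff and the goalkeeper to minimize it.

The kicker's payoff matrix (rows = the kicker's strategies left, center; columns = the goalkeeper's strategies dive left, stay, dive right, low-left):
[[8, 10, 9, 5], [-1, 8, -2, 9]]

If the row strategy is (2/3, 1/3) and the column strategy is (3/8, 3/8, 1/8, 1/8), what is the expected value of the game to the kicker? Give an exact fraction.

Against (3/8, 3/8, 1/8, 1/8), each row's expected payoff is left: 17/2; center: 7/2.
Taking the (2/3, 1/3)-weighted average: (2/3)·(17/2) + (1/3)·(7/2) = 41/6.

41/6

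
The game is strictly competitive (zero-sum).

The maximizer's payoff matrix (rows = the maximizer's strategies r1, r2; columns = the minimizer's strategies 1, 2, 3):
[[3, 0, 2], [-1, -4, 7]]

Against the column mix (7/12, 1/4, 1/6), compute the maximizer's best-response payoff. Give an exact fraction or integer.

r1: (3)·(7/12) + (0)·(1/4) + (2)·(1/6) = 25/12.
r2: (-1)·(7/12) + (-4)·(1/4) + (7)·(1/6) = -5/12.
The best pure response is r1 with expected payoff 25/12.

25/12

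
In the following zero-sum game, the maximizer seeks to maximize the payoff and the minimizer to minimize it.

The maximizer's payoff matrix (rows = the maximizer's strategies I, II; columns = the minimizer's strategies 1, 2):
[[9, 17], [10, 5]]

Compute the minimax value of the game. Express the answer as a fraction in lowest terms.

Row minima are 9 and 5, so the maximizer's maximin is 9; column maxima are 10 and 17, so the minimizer's minimax is 10. These differ, so the equilibrium is in mixed strategies.
Let the maximizer play I with probability p. The minimizer is indifferent when 9p + 10(1−p) = 17p + 5(1−p), giving p = 5/13.
Let the minimizer play 1 with probability q. The maximizer is indifferent when 9q + 17(1−q) = 10q + 5(1−q), giving q = 12/13.
The value is 9·(12/13) + (17)·(1/13) = 125/13.

125/13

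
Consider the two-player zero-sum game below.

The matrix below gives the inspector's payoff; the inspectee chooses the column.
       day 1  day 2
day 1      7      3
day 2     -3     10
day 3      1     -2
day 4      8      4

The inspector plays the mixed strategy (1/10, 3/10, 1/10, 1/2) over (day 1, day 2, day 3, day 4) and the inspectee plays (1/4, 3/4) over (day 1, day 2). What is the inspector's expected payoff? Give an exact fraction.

24/5

Against (1/4, 3/4), each row's expected payoff is day 1: 4; day 2: 27/4; day 3: -5/4; day 4: 5.
Taking the (1/10, 3/10, 1/10, 1/2)-weighted average: (1/10)·(4) + (3/10)·(27/4) + (1/10)·(-5/4) + (1/2)·(5) = 24/5.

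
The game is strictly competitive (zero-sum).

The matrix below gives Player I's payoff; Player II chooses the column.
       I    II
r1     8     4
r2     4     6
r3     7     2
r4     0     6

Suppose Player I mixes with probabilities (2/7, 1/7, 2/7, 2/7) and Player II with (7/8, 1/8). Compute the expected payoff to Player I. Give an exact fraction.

Against (7/8, 1/8), each row's expected payoff is r1: 15/2; r2: 17/4; r3: 51/8; r4: 3/4.
Taking the (2/7, 1/7, 2/7, 2/7)-weighted average: (2/7)·(15/2) + (1/7)·(17/4) + (2/7)·(51/8) + (2/7)·(3/4) = 67/14.

67/14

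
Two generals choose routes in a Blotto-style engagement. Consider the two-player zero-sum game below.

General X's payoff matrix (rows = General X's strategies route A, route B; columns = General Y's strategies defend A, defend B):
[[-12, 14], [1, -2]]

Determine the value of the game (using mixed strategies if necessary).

Row minima are -12 and -2, so General X's maximin is -2; column maxima are 1 and 14, so General Y's minimax is 1. These differ, so the equilibrium is in mixed strategies.
Let General X play route A with probability p. General Y is indifferent when −12p + (1−p) = 14p − 2(1−p), giving p = 3/29.
Let General Y play defend A with probability q. General X is indifferent when −12q + 14(1−q) = q − 2(1−q), giving q = 16/29.
The value is -12·(16/29) + (14)·(13/29) = -10/29.

-10/29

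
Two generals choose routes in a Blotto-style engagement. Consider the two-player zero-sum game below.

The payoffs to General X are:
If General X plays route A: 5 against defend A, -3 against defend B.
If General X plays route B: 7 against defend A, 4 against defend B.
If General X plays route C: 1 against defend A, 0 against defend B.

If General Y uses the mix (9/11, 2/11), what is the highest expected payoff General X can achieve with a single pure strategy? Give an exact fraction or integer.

route A: (5)·(9/11) + (-3)·(2/11) = 39/11.
route B: (7)·(9/11) + (4)·(2/11) = 71/11.
route C: (1)·(9/11) + (0)·(2/11) = 9/11.
The best pure response is route B with expected payoff 71/11.

71/11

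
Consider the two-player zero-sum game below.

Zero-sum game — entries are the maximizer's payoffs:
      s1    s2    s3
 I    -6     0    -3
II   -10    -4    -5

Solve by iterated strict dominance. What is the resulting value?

-6

Column s3 is strictly dominated by s1 for the minimizer (-6<-3, -10<-5); eliminate s3.
Column s2 is strictly dominated by s1 for the minimizer (-6<0, -10<-4); eliminate s2.
Row II is strictly dominated by row I (-6>-10); eliminate II.
Only (I, s1) remains, with payoff -6.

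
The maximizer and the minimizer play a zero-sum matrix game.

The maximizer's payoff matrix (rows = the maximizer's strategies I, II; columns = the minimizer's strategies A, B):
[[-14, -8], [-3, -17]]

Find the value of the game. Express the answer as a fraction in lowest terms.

-107/10

Row minima are -14 and -17, so the maximizer's maximin is -14; column maxima are -3 and -8, so the minimizer's minimax is -8. These differ, so the equilibrium is in mixed strategies.
Let the maximizer play I with probability p. The minimizer is indifferent when −14p − 3(1−p) = −8p − 17(1−p), giving p = 7/10.
Let the minimizer play A with probability q. The maximizer is indifferent when −14q − 8(1−q) = −3q − 17(1−q), giving q = 9/20.
The value is -14·(9/20) + (-8)·(11/20) = -107/10.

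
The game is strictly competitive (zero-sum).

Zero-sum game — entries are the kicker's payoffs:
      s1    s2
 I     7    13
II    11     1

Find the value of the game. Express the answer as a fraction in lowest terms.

17/2

Row minima are 7 and 1, so the kicker's maximin is 7; column maxima are 11 and 13, so the goalkeeper's minimax is 11. These differ, so the equilibrium is in mixed strategies.
Let the kicker play I with probability p. The goalkeeper is indifferent when 7p + 11(1−p) = 13p + (1−p), giving p = 5/8.
Let the goalkeeper play s1 with probability q. The kicker is indifferent when 7q + 13(1−q) = 11q + (1−q), giving q = 3/4.
The value is 7·(3/4) + (13)·(1/4) = 17/2.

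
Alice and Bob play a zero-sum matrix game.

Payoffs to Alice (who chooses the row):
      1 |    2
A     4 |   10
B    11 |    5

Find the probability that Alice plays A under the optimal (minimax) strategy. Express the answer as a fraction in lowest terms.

1/2

Row minima are 4 and 5, so Alice's maximin is 5; column maxima are 11 and 10, so Bob's minimax is 10. These differ, so the equilibrium is in mixed strategies.
Let Alice play A with probability p. Bob is indifferent when 4p + 11(1−p) = 10p + 5(1−p), giving p = 1/2.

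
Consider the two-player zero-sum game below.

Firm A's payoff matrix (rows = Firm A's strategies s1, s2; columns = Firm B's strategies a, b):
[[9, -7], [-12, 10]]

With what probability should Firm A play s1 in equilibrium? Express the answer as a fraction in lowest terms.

11/19

Row minima are -7 and -12, so Firm A's maximin is -7; column maxima are 9 and 10, so Firm B's minimax is 9. These differ, so the equilibrium is in mixed strategies.
Let Firm A play s1 with probability p. Firm B is indifferent when 9p − 12(1−p) = −7p + 10(1−p), giving p = 11/19.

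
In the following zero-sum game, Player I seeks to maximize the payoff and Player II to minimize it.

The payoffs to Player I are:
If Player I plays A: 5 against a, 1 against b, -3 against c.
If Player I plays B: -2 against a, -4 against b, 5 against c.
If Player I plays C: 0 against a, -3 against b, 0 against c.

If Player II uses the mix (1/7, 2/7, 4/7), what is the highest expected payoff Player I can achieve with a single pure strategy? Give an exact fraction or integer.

A: (5)·(1/7) + (1)·(2/7) + (-3)·(4/7) = -5/7.
B: (-2)·(1/7) + (-4)·(2/7) + (5)·(4/7) = 10/7.
C: (0)·(1/7) + (-3)·(2/7) + (0)·(4/7) = -6/7.
The best pure response is B with expected payoff 10/7.

10/7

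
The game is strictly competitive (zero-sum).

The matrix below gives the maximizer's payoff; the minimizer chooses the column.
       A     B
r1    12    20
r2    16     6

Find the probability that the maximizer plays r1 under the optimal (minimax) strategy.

Row minima are 12 and 6, so the maximizer's maximin is 12; column maxima are 16 and 20, so the minimizer's minimax is 16. These differ, so the equilibrium is in mixed strategies.
Let the maximizer play r1 with probability p. The minimizer is indifferent when 12p + 16(1−p) = 20p + 6(1−p), giving p = 5/9.

5/9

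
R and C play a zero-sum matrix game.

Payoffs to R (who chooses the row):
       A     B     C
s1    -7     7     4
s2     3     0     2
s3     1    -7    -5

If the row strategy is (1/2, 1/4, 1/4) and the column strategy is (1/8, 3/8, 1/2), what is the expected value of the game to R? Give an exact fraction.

Against (1/8, 3/8, 1/2), each row's expected payoff is s1: 15/4; s2: 11/8; s3: -5.
Taking the (1/2, 1/4, 1/4)-weighted average: (1/2)·(15/4) + (1/4)·(11/8) + (1/4)·(-5) = 31/32.

31/32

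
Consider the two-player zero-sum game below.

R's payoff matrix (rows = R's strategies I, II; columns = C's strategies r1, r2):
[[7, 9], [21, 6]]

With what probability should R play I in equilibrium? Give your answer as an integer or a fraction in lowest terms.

15/17

Row minima are 7 and 6, so R's maximin is 7; column maxima are 21 and 9, so C's minimax is 9. These differ, so the equilibrium is in mixed strategies.
Let R play I with probability p. C is indifferent when 7p + 21(1−p) = 9p + 6(1−p), giving p = 15/17.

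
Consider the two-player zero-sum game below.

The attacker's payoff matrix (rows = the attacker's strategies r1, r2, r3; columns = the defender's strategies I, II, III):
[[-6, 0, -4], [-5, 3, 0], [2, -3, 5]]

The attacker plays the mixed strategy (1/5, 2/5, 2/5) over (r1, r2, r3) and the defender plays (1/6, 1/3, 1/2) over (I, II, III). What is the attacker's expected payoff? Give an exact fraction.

Against (1/6, 1/3, 1/2), each row's expected payoff is r1: -3; r2: 1/6; r3: 11/6.
Taking the (1/5, 2/5, 2/5)-weighted average: (1/5)·(-3) + (2/5)·(1/6) + (2/5)·(11/6) = 1/5.

1/5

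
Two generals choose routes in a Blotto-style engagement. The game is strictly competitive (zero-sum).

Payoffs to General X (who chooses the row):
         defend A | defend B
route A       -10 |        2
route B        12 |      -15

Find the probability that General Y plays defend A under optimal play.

Row minima are -10 and -15, so General X's maximin is -10; column maxima are 12 and 2, so General Y's minimax is 2. These differ, so the equilibrium is in mixed strategies.
Let General Y play defend A with probability q. General X is indifferent when −10q + 2(1−q) = 12q − 15(1−q), giving q = 17/39.

17/39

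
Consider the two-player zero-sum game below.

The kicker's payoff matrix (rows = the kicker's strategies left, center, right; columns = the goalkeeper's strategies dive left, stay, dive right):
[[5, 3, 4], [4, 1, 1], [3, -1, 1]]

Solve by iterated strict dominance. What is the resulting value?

Column dive left is strictly dominated by stay for the goalkeeper (3<5, 1<4, -1<3); eliminate dive left.
Row right is strictly dominated by row left (3>-1, 4>1); eliminate right.
Row center is strictly dominated by row left (3>1, 4>1); eliminate center.
Column dive right is strictly dominated by stay for the goalkeeper (3<4); eliminate dive right.
Only (left, stay) remains, with payoff 3.

3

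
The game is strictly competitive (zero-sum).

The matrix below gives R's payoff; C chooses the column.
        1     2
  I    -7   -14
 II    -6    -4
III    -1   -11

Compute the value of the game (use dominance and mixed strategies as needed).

-31/6

Row I is strictly dominated by row III, so R never plays it.
The remaining 2×2 game on (II, III) × (1, 2) has no saddle point. Let R play II with probability p; indifference gives −6p − (1−p) = −4p − 11(1−p), so p = 5/6.
Similarly C's optimal q on 1 is 7/12, and the value is -6·(7/12) + (-4)·(5/12) = -31/6.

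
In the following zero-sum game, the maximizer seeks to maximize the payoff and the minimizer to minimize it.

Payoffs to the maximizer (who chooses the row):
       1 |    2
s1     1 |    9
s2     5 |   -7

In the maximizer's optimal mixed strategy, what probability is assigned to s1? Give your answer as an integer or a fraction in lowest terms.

Row minima are 1 and -7, so the maximizer's maximin is 1; column maxima are 5 and 9, so the minimizer's minimax is 5. These differ, so the equilibrium is in mixed strategies.
Let the maximizer play s1 with probability p. The minimizer is indifferent when p + 5(1−p) = 9p − 7(1−p), giving p = 3/5.

3/5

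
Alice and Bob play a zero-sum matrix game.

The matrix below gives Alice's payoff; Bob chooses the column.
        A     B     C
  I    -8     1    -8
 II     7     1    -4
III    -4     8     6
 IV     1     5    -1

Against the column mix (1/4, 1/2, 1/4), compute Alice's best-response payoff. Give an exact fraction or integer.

9/2

I: (-8)·(1/4) + (1)·(1/2) + (-8)·(1/4) = -7/2.
II: (7)·(1/4) + (1)·(1/2) + (-4)·(1/4) = 5/4.
III: (-4)·(1/4) + (8)·(1/2) + (6)·(1/4) = 9/2.
IV: (1)·(1/4) + (5)·(1/2) + (-1)·(1/4) = 5/2.
The best pure response is III with expected payoff 9/2.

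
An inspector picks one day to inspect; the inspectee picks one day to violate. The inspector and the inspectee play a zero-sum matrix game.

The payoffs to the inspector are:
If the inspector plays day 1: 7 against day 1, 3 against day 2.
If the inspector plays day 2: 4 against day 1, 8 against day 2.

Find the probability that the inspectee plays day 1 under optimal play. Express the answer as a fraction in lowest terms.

Row minima are 3 and 4, so the inspector's maximin is 4; column maxima are 7 and 8, so the inspectee's minimax is 7. These differ, so the equilibrium is in mixed strategies.
Let the inspectee play day 1 with probability q. The inspector is indifferent when 7q + 3(1−q) = 4q + 8(1−q), giving q = 5/8.

5/8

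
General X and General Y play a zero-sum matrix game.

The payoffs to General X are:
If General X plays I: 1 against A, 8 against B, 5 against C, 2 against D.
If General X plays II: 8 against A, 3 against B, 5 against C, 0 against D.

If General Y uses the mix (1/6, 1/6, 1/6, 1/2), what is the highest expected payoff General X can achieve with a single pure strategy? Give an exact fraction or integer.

I: (1)·(1/6) + (8)·(1/6) + (5)·(1/6) + (2)·(1/2) = 10/3.
II: (8)·(1/6) + (3)·(1/6) + (5)·(1/6) + (0)·(1/2) = 8/3.
The best pure response is I with expected payoff 10/3.

10/3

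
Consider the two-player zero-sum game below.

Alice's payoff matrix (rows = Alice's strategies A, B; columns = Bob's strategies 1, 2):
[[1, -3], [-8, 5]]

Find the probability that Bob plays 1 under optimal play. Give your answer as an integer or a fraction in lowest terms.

Row minima are -3 and -8, so Alice's maximin is -3; column maxima are 1 and 5, so Bob's minimax is 1. These differ, so the equilibrium is in mixed strategies.
Let Bob play 1 with probability q. Alice is indifferent when q − 3(1−q) = −8q + 5(1−q), giving q = 8/17.

8/17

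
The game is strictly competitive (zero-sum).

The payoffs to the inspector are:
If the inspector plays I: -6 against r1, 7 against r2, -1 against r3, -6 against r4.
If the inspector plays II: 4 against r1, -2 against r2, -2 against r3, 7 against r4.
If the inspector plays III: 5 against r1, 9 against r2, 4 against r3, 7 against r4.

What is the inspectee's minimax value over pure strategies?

4

The worst case (largest entry) in each column is r1: 5, r2: 9, r3: 4, r4: 7.
The best (smallest) of these is 4.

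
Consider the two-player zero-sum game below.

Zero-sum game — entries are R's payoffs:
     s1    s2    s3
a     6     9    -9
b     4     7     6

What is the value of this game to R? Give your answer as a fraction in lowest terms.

72/17

Column s2 is strictly dominated by s1 for C (it gives R more in every row).
The remaining 2×2 game on (a, b) × (s1, s3) has no saddle point. Let R play a with probability p; indifference gives 6p + 4(1−p) = −9p + 6(1−p), so p = 2/17.
Similarly C's optimal q on s1 is 15/17, and the value is 6·(15/17) + (-9)·(2/17) = 72/17.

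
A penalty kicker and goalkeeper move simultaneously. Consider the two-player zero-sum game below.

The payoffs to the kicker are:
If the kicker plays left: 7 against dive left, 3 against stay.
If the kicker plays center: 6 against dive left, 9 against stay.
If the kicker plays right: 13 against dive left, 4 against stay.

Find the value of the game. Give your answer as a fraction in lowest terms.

31/4

Row left is strictly dominated by row right, so the kicker never plays it.
The remaining 2×2 game on (center, right) × (dive left, stay) has no saddle point. Let the kicker play center with probability p; indifference gives 6p + 13(1−p) = 9p + 4(1−p), so p = 3/4.
Similarly the goalkeeper's optimal q on dive left is 5/12, and the value is 6·(5/12) + (9)·(7/12) = 31/4.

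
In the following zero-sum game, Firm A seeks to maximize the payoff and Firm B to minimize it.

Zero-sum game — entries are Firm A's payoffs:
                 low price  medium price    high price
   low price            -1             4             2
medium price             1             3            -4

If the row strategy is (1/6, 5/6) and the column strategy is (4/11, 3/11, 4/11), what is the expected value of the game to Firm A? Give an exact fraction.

Against (4/11, 3/11, 4/11), each row's expected payoff is low price: 16/11; medium price: -3/11.
Taking the (1/6, 5/6)-weighted average: (1/6)·(16/11) + (5/6)·(-3/11) = 1/66.

1/66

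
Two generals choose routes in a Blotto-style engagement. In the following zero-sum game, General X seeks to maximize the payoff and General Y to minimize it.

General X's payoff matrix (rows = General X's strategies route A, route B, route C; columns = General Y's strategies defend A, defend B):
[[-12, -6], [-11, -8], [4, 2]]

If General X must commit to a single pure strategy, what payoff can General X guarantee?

2

The worst-case payoff for each row is route A: -12, route B: -11, route C: 2.
The best of these is 2.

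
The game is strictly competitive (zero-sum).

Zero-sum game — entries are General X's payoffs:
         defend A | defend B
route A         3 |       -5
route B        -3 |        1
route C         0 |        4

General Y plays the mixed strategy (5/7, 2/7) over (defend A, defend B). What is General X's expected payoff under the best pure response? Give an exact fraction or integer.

8/7

route A: (3)·(5/7) + (-5)·(2/7) = 5/7.
route B: (-3)·(5/7) + (1)·(2/7) = -13/7.
route C: (0)·(5/7) + (4)·(2/7) = 8/7.
The best pure response is route C with expected payoff 8/7.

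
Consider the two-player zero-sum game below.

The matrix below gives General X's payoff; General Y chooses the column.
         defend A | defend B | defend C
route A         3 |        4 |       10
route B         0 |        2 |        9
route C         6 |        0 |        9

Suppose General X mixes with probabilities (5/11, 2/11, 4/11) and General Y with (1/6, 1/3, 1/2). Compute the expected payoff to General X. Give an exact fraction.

133/22

Against (1/6, 1/3, 1/2), each row's expected payoff is route A: 41/6; route B: 31/6; route C: 11/2.
Taking the (5/11, 2/11, 4/11)-weighted average: (5/11)·(41/6) + (2/11)·(31/6) + (4/11)·(11/2) = 133/22.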